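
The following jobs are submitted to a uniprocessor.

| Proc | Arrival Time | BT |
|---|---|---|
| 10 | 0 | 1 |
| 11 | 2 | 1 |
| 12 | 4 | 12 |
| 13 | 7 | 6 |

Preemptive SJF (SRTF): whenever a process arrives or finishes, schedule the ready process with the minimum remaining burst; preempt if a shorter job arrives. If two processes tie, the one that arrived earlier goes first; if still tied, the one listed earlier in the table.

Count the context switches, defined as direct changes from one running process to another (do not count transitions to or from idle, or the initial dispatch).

Gantt: | 10 0-1 | idle 1-2 | 11 2-3 | idle 3-4 | 12 4-7 | 13 7-13 | 12 13-22 |
Completion: 10=1  11=3  12=22  13=13
Turnaround (C−A): 10=1  11=1  12=18  13=6

2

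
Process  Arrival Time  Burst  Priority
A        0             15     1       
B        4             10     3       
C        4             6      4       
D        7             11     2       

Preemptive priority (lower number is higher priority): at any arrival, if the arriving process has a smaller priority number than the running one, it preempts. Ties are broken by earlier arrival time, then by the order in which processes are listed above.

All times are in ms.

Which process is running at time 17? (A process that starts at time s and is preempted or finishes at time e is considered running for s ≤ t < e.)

Timeline: | A 0-15 | D 15-26 | B 26-36 | C 36-42 |
Completion: A=15  B=36  C=42  D=26

D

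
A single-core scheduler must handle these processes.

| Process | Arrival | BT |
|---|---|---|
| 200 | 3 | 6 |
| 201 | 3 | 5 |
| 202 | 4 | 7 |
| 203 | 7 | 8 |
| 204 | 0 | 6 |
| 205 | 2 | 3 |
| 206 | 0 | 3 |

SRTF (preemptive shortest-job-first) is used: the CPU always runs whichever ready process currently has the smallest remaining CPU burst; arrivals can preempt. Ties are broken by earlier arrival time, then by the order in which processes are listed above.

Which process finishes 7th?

203

Gantt: | 206 0-3 | 205 3-6 | 201 6-11 | 204 11-17 | 200 17-23 | 202 23-30 | 203 30-38 |
Completion: 200=23  201=11  202=30  203=38  204=17  205=6  206=3
Turnaround (C−A): 200=20  201=8  202=26  203=31  204=17  205=4  206=3
Finish order: 206 → 205 → 201 → 204 → 200 → 202 → 203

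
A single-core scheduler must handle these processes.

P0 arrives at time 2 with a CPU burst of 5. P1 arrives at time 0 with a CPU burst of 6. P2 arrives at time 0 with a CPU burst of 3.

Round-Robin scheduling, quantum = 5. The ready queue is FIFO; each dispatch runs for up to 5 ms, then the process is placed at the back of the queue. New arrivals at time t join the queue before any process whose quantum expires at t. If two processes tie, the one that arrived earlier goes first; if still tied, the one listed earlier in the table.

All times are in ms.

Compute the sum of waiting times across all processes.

Timeline: | P1 0-5 | P2 5-8 | P0 8-13 | P1 13-14 |
Completion: P0=13  P1=14  P2=8
Turnaround (C−A): P0=11  P1=14  P2=8
Waiting = turnaround − burst: P0=6, P1=8, P2=5
Total waiting = 6 + 8 + 5 = 19

19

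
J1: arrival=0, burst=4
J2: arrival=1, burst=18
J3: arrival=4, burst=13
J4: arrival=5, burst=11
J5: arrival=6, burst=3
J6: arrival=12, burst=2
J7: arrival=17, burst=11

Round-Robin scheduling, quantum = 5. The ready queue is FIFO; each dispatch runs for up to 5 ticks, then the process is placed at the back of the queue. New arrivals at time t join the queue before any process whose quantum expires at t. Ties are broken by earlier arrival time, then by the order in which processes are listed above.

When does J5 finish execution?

Timeline: | J1 0-4 | J2 4-9 | J3 9-14 | J4 14-19 | J5 19-22 | J2 22-27 | J6 27-29 | J3 29-34 | J7 34-39 | J4 39-44 | J2 44-49 | J3 49-52 | J7 52-57 | J4 57-58 | J2 58-61 | J7 61-62 |
Completion: J1=4  J2=61  J3=52  J4=58  J5=22  J6=29  J7=62
Turnaround (C−A): J1=4  J2=60  J3=48  J4=53  J5=16  J6=17  J7=45

22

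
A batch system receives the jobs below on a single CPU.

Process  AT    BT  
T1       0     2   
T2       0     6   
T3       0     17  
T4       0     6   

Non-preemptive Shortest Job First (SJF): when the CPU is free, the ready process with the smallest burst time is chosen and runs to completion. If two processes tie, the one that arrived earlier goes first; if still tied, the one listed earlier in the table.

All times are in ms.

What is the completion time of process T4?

Timeline: | T1 0-2 | T2 2-8 | T4 8-14 | T3 14-31 |
Completion: T1=2  T2=8  T3=31  T4=14

14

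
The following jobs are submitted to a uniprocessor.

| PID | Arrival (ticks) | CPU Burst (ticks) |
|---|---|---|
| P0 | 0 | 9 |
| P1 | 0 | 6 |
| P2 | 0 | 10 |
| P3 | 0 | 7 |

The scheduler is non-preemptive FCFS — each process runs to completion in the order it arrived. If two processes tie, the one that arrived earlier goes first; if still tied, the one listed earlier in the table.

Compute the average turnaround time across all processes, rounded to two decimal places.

Timeline: | P0 0-9 | P1 9-15 | P2 15-25 | P3 25-32 |
Completion: P0=9  P1=15  P2=25  P3=32
Turnaround times: P0=9, P1=15, P2=25, P3=32
Average turnaround = (9+15+25+32) / 4 = 81/4 = 20.25

20.25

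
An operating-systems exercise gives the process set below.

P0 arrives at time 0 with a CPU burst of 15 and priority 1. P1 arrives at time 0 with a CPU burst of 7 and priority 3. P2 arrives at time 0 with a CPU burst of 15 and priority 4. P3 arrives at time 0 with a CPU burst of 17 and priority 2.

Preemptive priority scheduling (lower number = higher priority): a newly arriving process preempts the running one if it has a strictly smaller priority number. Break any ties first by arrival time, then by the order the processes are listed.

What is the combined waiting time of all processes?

86

Schedule: | P0 0-15 | P3 15-32 | P1 32-39 | P2 39-54 |
Completion: P0=15  P1=39  P2=54  P3=32
Turnaround (C−A): P0=15  P1=39  P2=54  P3=32
Waiting = turnaround − burst: P0=0, P1=32, P2=39, P3=15
Total waiting = 0 + 32 + 39 + 15 = 86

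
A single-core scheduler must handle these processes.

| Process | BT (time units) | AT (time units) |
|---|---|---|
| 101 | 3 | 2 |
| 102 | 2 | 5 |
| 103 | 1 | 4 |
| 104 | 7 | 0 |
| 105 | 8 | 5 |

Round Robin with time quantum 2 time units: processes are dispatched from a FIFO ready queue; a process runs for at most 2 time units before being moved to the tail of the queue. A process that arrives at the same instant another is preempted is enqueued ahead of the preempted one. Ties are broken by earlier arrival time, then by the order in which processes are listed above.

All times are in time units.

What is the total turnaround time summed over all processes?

47

Schedule: | 104 0-2 | 101 2-4 | 104 4-6 | 103 6-7 | 101 7-8 | 102 8-10 | 105 10-12 | 104 12-14 | 105 14-16 | 104 16-17 | 105 17-21 |
Completion: 101=8  102=10  103=7  104=17  105=21
Turnaround (C−A): 101=6  102=5  103=3  104=17  105=16
Turnaround = completion − arrival: 101=6, 102=5, 103=3, 104=17, 105=16
Total turnaround = 6 + 5 + 3 + 17 + 16 = 47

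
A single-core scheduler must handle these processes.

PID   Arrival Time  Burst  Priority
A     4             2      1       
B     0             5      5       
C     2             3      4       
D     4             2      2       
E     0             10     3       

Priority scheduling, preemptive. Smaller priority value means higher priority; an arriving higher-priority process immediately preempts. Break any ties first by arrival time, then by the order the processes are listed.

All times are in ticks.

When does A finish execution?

Timeline: | E 0-4 | A 4-6 | D 6-8 | E 8-14 | C 14-17 | B 17-22 |
Completion: A=6  B=22  C=17  D=8  E=14

6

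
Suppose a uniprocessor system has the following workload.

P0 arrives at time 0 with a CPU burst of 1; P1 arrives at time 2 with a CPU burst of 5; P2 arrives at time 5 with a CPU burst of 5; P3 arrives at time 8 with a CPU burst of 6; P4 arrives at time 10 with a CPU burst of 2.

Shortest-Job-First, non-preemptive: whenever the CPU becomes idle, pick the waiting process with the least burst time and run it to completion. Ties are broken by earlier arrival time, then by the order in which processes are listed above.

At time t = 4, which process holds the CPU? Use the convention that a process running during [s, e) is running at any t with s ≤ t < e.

P1

Schedule: | P0 0-1 | idle 1-2 | P1 2-7 | P2 7-12 | P4 12-14 | P3 14-20 |
Completion: P0=1  P1=7  P2=12  P3=20  P4=14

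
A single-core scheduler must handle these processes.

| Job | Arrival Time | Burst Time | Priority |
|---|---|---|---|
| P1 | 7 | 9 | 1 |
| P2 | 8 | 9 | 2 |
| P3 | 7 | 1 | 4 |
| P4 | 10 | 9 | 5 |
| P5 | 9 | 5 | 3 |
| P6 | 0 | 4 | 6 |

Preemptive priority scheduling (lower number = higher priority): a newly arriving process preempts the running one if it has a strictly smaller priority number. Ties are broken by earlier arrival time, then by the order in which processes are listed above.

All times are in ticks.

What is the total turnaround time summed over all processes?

Timeline: | P6 0-4 | idle 4-7 | P1 7-16 | P2 16-25 | P5 25-30 | P3 30-31 | P4 31-40 |
Completion: P1=16  P2=25  P3=31  P4=40  P5=30  P6=4
Turnaround (C−A): P1=9  P2=17  P3=24  P4=30  P5=21  P6=4
Turnaround = completion − arrival: P1=9, P2=17, P3=24, P4=30, P5=21, P6=4
Total turnaround = 9 + 17 + 24 + 30 + 21 + 4 = 105

105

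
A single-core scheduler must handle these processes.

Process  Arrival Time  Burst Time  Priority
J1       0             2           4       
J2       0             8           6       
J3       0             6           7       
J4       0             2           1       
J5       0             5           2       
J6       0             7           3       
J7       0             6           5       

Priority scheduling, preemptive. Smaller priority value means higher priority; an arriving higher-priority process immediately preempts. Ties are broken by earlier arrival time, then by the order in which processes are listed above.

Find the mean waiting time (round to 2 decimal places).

13.00

Timeline: | J4 0-2 | J5 2-7 | J6 7-14 | J1 14-16 | J7 16-22 | J2 22-30 | J3 30-36 |
Completion: J1=16  J2=30  J3=36  J4=2  J5=7  J6=14  J7=22
Turnaround (C−A): J1=16  J2=30  J3=36  J4=2  J5=7  J6=14  J7=22
Waiting times: J1=14, J2=22, J3=30, J4=0, J5=2, J6=7, J7=16
Average waiting = (14+22+30+0+2+7+16) / 7 = 91/7 = 13.00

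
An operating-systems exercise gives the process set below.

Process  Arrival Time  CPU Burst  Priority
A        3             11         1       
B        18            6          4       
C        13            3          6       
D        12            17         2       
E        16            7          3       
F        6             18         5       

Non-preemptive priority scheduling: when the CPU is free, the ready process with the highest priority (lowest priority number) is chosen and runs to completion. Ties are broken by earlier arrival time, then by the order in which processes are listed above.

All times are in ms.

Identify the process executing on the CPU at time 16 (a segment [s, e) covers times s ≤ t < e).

Schedule: | idle 0-3 | A 3-14 | D 14-31 | E 31-38 | B 38-44 | F 44-62 | C 62-65 |
Completion: A=14  B=44  C=65  D=31  E=38  F=62

D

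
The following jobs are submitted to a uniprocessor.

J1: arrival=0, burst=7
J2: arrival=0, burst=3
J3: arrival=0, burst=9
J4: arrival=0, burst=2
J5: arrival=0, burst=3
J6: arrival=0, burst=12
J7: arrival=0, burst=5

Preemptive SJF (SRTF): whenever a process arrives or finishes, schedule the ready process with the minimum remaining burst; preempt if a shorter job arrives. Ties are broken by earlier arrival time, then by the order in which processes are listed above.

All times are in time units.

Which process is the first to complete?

Gantt: | J4 0-2 | J2 2-5 | J5 5-8 | J7 8-13 | J1 13-20 | J3 20-29 | J6 29-41 |
Completion: J1=20  J2=5  J3=29  J4=2  J5=8  J6=41  J7=13
Finish order: J4 → J2 → J5 → J7 → J1 → J3 → J6

J4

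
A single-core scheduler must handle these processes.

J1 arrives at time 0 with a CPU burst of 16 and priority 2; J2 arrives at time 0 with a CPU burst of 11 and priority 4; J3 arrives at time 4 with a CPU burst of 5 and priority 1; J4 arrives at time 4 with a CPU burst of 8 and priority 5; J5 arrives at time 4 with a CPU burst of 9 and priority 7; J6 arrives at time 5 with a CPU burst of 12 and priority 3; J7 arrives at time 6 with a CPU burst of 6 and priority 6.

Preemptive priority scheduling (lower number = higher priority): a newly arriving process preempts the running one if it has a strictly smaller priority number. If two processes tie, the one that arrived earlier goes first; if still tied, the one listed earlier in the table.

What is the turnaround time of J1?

21

Gantt: | J1 0-4 | J3 4-9 | J1 9-21 | J6 21-33 | J2 33-44 | J4 44-52 | J7 52-58 | J5 58-67 |
Completion: J1=21  J2=44  J3=9  J4=52  J5=67  J6=33  J7=58
Turnaround (C−A): J1=21  J2=44  J3=5  J4=48  J5=63  J6=28  J7=52
Turnaround(J1) = completion − arrival = 21 − 0 = 21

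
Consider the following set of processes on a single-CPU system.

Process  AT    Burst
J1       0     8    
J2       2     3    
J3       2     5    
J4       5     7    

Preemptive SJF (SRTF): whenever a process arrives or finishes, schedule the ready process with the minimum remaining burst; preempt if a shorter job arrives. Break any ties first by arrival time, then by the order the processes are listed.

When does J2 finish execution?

5

Gantt: | J1 0-2 | J2 2-5 | J3 5-10 | J1 10-16 | J4 16-23 |
Completion: J1=16  J2=5  J3=10  J4=23
Turnaround (C−A): J1=16  J2=3  J3=8  J4=18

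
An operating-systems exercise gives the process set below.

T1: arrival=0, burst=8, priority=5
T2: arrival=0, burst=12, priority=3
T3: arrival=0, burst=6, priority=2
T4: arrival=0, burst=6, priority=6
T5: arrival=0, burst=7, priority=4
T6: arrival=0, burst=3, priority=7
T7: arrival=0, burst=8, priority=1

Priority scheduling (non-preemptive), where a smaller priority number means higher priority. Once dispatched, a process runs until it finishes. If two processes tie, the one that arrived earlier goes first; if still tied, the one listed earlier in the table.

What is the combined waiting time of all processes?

169

Gantt: | T7 0-8 | T3 8-14 | T2 14-26 | T5 26-33 | T1 33-41 | T4 41-47 | T6 47-50 |
Completion: T1=41  T2=26  T3=14  T4=47  T5=33  T6=50  T7=8
Turnaround (C−A): T1=41  T2=26  T3=14  T4=47  T5=33  T6=50  T7=8
Waiting = turnaround − burst: T1=33, T2=14, T3=8, T4=41, T5=26, T6=47, T7=0
Total waiting = 33 + 14 + 8 + 41 + 26 + 47 + 0 = 169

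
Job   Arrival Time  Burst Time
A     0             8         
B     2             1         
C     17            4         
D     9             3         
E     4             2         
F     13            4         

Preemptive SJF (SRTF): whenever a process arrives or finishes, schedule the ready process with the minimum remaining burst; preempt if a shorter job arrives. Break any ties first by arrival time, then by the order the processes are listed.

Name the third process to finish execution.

A

Timeline: | A 0-2 | B 2-3 | A 3-4 | E 4-6 | A 6-11 | D 11-14 | F 14-18 | C 18-22 |
Completion: A=11  B=3  C=22  D=14  E=6  F=18
Turnaround (C−A): A=11  B=1  C=5  D=5  E=2  F=5
Finish order: B → E → A → D → F → C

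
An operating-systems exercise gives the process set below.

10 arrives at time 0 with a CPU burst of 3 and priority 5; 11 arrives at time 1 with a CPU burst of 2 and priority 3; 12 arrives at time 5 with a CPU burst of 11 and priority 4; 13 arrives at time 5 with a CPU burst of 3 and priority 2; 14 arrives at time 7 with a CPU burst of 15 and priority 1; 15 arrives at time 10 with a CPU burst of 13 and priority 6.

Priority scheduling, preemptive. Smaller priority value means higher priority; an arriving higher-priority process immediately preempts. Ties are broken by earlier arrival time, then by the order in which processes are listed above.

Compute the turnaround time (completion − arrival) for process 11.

Gantt: | 10 0-1 | 11 1-3 | 10 3-5 | 13 5-7 | 14 7-22 | 13 22-23 | 12 23-34 | 15 34-47 |
Completion: 10=5  11=3  12=34  13=23  14=22  15=47
Turnaround (C−A): 10=5  11=2  12=29  13=18  14=15  15=37
Turnaround(11) = completion − arrival = 3 − 1 = 2

2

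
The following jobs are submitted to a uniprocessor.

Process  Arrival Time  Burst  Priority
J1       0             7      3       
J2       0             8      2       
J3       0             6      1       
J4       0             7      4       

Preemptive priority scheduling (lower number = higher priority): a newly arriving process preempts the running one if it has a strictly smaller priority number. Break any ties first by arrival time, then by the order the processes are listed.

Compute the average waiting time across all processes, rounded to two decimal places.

10.25

Gantt: | J3 0-6 | J2 6-14 | J1 14-21 | J4 21-28 |
Completion: J1=21  J2=14  J3=6  J4=28
Turnaround (C−A): J1=21  J2=14  J3=6  J4=28
Waiting times: J1=14, J2=6, J3=0, J4=21
Average waiting = (14+6+0+21) / 4 = 41/4 = 10.25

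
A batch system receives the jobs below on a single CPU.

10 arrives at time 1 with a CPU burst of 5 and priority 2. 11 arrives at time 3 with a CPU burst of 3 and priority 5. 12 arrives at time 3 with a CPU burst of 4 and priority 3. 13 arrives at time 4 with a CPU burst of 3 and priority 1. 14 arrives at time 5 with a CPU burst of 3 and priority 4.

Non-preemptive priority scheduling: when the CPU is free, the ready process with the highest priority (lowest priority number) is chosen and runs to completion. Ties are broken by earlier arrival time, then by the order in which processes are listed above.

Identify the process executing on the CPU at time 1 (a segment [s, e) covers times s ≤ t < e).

10

Timeline: | idle 0-1 | 10 1-6 | 13 6-9 | 12 9-13 | 14 13-16 | 11 16-19 |
Completion: 10=6  11=19  12=13  13=9  14=16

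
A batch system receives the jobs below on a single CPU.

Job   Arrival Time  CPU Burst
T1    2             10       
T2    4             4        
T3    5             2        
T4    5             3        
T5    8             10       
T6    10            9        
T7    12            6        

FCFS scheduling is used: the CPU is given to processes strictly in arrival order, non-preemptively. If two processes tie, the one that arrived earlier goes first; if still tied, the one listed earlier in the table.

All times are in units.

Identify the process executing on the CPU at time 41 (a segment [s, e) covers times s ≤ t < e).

Timeline: | idle 0-2 | T1 2-12 | T2 12-16 | T3 16-18 | T4 18-21 | T5 21-31 | T6 31-40 | T7 40-46 |
Completion: T1=12  T2=16  T3=18  T4=21  T5=31  T6=40  T7=46

T7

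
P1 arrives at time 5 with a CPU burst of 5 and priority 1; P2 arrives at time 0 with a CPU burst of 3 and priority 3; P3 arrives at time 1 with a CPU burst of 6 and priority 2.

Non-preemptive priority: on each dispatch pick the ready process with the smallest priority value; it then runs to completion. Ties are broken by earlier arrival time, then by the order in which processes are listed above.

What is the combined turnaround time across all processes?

20

Gantt: | P2 0-3 | P3 3-9 | P1 9-14 |
Completion: P1=14  P2=3  P3=9
Turnaround = completion − arrival: P1=9, P2=3, P3=8
Total turnaround = 9 + 3 + 8 = 20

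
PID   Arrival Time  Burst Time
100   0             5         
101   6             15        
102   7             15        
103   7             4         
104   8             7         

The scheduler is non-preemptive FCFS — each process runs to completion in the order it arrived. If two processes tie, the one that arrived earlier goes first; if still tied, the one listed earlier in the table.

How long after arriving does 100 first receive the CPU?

0

Gantt: | 100 0-5 | idle 5-6 | 101 6-21 | 102 21-36 | 103 36-40 | 104 40-47 |
Completion: 100=5  101=21  102=36  103=40  104=47
Response(100) = first start − arrival = 0 − 0 = 0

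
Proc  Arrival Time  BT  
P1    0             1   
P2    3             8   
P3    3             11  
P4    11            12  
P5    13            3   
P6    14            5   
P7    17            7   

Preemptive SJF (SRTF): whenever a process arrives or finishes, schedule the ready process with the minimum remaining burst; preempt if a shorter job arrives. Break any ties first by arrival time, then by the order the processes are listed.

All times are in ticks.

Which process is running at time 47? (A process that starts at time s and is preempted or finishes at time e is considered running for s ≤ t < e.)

P4

Timeline: | P1 0-1 | idle 1-3 | P2 3-11 | P3 11-13 | P5 13-16 | P6 16-21 | P7 21-28 | P3 28-37 | P4 37-49 |
Completion: P1=1  P2=11  P3=37  P4=49  P5=16  P6=21  P7=28
Turnaround (C−A): P1=1  P2=8  P3=34  P4=38  P5=3  P6=7  P7=11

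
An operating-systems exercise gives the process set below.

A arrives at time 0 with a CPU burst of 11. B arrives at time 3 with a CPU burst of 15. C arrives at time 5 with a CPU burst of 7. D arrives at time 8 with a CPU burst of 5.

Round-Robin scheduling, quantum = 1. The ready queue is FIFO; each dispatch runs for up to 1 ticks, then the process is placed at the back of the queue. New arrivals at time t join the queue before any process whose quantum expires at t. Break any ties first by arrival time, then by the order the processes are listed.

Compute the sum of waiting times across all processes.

Schedule: | A 0-3 | B 3-4 | A 4-5 | B 5-6 | C 6-7 | A 7-8 | B 8-9 | C 9-10 | D 10-11 | A 11-12 | B 12-13 | C 13-14 | D 14-15 | A 15-16 | B 16-17 | C 17-18 | D 18-19 | A 19-20 | B 20-21 | C 21-22 | D 22-23 | A 23-24 | B 24-25 | C 25-26 | D 26-27 | A 27-28 | B 28-29 | C 29-30 | A 30-31 | B 31-38 |
Completion: A=31  B=38  C=30  D=27
Waiting = turnaround − burst: A=20, B=20, C=18, D=14
Total waiting = 20 + 20 + 18 + 14 = 72

72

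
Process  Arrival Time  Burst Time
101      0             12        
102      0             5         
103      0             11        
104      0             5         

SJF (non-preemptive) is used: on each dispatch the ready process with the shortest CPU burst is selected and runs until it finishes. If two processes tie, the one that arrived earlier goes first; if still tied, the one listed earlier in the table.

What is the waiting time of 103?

Schedule: | 102 0-5 | 104 5-10 | 103 10-21 | 101 21-33 |
Completion: 101=33  102=5  103=21  104=10
Turnaround (C−A): 101=33  102=5  103=21  104=10
Waiting(103) = turnaround − burst = 21 − 11 = 10

10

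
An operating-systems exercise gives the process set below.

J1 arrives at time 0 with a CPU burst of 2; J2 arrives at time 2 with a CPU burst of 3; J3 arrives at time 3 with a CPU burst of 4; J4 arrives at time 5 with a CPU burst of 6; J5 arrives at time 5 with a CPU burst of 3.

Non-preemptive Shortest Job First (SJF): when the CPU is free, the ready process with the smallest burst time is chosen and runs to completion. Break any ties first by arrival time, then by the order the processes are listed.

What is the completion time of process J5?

Gantt: | J1 0-2 | J2 2-5 | J5 5-8 | J3 8-12 | J4 12-18 |
Completion: J1=2  J2=5  J3=12  J4=18  J5=8
Turnaround (C−A): J1=2  J2=3  J3=9  J4=13  J5=3

8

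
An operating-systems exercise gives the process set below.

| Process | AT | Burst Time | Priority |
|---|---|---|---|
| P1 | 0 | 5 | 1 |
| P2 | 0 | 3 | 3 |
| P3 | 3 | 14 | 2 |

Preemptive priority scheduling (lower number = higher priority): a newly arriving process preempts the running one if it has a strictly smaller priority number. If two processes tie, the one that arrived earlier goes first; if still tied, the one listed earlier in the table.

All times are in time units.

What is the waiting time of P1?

Schedule: | P1 0-5 | P3 5-19 | P2 19-22 |
Completion: P1=5  P2=22  P3=19
Waiting(P1) = turnaround − burst = 5 − 5 = 0

0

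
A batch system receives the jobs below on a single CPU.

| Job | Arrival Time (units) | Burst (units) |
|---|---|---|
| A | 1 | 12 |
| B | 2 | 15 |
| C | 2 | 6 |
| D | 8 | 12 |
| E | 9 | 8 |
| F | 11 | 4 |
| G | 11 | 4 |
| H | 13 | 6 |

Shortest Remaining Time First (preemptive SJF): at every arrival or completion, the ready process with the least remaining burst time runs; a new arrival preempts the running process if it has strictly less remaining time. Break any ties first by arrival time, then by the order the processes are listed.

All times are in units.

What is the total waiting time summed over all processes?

Timeline: | idle 0-1 | A 1-2 | C 2-8 | A 8-9 | E 9-11 | F 11-15 | G 15-19 | E 19-25 | H 25-31 | A 31-41 | D 41-53 | B 53-68 |
Completion: A=41  B=68  C=8  D=53  E=25  F=15  G=19  H=31
Turnaround (C−A): A=40  B=66  C=6  D=45  E=16  F=4  G=8  H=18
Waiting = turnaround − burst: A=28, B=51, C=0, D=33, E=8, F=0, G=4, H=12
Total waiting = 28 + 51 + 0 + 33 + 8 + 0 + 4 + 12 = 136

136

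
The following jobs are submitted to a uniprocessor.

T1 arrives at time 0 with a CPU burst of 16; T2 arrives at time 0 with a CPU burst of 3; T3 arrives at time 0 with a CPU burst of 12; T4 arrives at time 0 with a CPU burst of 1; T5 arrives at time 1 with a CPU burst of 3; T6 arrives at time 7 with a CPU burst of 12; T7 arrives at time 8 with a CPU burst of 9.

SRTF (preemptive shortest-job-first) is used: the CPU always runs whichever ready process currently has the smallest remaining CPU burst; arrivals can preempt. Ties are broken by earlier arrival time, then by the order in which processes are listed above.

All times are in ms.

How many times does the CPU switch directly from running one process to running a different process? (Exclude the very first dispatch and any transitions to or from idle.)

Gantt: | T4 0-1 | T2 1-4 | T5 4-7 | T3 7-8 | T7 8-17 | T3 17-28 | T6 28-40 | T1 40-56 |
Completion: T1=56  T2=4  T3=28  T4=1  T5=7  T6=40  T7=17
Turnaround (C−A): T1=56  T2=4  T3=28  T4=1  T5=6  T6=33  T7=9

7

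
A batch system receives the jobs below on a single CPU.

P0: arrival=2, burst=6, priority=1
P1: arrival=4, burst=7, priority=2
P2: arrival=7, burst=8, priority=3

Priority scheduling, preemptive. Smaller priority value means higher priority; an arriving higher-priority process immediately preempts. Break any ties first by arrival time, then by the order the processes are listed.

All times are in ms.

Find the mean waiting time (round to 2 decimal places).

4.00

Schedule: | idle 0-2 | P0 2-8 | P1 8-15 | P2 15-23 |
Completion: P0=8  P1=15  P2=23
Turnaround (C−A): P0=6  P1=11  P2=16
Waiting times: P0=0, P1=4, P2=8
Average waiting = (0+4+8) / 3 = 12/3 = 4.00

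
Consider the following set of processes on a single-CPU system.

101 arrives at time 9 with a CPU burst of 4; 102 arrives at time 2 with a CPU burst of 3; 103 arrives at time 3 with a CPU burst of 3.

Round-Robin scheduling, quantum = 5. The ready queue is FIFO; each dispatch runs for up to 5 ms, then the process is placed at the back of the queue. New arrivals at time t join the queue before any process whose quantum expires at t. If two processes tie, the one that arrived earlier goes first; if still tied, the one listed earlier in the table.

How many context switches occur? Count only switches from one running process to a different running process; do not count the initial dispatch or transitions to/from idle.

Schedule: | idle 0-2 | 102 2-5 | 103 5-8 | idle 8-9 | 101 9-13 |
Completion: 101=13  102=5  103=8
Turnaround (C−A): 101=4  102=3  103=5

1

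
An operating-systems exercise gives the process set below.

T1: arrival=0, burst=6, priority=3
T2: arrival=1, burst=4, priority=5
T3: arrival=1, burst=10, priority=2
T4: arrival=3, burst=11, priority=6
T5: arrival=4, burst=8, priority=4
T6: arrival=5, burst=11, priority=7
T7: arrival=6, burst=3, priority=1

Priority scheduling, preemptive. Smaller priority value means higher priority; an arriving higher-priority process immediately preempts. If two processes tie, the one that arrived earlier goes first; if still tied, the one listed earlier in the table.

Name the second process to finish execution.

T3

Schedule: | T1 0-1 | T3 1-6 | T7 6-9 | T3 9-14 | T1 14-19 | T5 19-27 | T2 27-31 | T4 31-42 | T6 42-53 |
Completion: T1=19  T2=31  T3=14  T4=42  T5=27  T6=53  T7=9
Turnaround (C−A): T1=19  T2=30  T3=13  T4=39  T5=23  T6=48  T7=3
Finish order: T7 → T3 → T1 → T5 → T2 → T4 → T6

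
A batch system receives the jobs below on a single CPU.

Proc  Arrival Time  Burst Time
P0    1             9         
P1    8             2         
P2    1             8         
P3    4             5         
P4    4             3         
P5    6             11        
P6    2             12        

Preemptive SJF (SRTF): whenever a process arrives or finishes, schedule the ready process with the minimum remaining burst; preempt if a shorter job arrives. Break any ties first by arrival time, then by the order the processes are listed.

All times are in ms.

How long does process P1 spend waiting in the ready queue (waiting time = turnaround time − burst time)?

Timeline: | idle 0-1 | P2 1-4 | P4 4-7 | P2 7-8 | P1 8-10 | P2 10-14 | P3 14-19 | P0 19-28 | P5 28-39 | P6 39-51 |
Completion: P0=28  P1=10  P2=14  P3=19  P4=7  P5=39  P6=51
Waiting(P1) = turnaround − burst = 2 − 2 = 0

0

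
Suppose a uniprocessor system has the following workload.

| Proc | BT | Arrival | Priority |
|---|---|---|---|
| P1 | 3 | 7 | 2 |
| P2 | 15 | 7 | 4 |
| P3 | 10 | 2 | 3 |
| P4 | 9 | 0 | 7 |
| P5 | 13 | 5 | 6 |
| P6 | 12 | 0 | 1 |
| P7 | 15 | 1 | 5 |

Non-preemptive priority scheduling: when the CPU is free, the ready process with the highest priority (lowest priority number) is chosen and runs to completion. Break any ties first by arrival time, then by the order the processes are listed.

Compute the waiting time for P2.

18

Gantt: | P6 0-12 | P1 12-15 | P3 15-25 | P2 25-40 | P7 40-55 | P5 55-68 | P4 68-77 |
Completion: P1=15  P2=40  P3=25  P4=77  P5=68  P6=12  P7=55
Waiting(P2) = turnaround − burst = 33 − 15 = 18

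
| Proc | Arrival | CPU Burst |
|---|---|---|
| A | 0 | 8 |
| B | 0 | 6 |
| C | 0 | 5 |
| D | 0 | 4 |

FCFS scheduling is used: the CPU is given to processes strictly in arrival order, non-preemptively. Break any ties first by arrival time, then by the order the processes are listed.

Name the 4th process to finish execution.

D

Timeline: | A 0-8 | B 8-14 | C 14-19 | D 19-23 |
Completion: A=8  B=14  C=19  D=23
Turnaround (C−A): A=8  B=14  C=19  D=23
Finish order: A → B → C → D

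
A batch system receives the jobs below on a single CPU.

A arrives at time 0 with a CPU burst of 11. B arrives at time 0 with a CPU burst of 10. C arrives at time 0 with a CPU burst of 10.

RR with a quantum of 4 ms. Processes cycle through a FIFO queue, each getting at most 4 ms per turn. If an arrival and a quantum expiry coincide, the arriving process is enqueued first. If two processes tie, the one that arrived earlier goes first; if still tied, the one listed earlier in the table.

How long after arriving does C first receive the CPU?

Schedule: | A 0-4 | B 4-8 | C 8-12 | A 12-16 | B 16-20 | C 20-24 | A 24-27 | B 27-29 | C 29-31 |
Completion: A=27  B=29  C=31
Response(C) = first start − arrival = 8 − 0 = 8

8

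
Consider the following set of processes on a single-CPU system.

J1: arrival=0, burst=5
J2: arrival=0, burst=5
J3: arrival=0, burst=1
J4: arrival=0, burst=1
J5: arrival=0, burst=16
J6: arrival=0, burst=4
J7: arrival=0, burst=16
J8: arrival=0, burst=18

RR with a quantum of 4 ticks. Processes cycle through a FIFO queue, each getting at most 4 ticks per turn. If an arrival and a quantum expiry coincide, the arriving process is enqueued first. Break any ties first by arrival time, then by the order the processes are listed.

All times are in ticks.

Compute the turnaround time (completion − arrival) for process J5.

Schedule: | J1 0-4 | J2 4-8 | J3 8-9 | J4 9-10 | J5 10-14 | J6 14-18 | J7 18-22 | J8 22-26 | J1 26-27 | J2 27-28 | J5 28-32 | J7 32-36 | J8 36-40 | J5 40-44 | J7 44-48 | J8 48-52 | J5 52-56 | J7 56-60 | J8 60-66 |
Completion: J1=27  J2=28  J3=9  J4=10  J5=56  J6=18  J7=60  J8=66
Turnaround(J5) = completion − arrival = 56 − 0 = 56

56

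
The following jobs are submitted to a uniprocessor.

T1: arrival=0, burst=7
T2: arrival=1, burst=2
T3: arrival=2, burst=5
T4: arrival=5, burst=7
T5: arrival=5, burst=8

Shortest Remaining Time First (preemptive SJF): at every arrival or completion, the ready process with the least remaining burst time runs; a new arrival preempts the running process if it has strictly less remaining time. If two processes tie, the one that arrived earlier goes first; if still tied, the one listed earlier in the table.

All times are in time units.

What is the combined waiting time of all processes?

33

Schedule: | T1 0-1 | T2 1-3 | T3 3-8 | T1 8-14 | T4 14-21 | T5 21-29 |
Completion: T1=14  T2=3  T3=8  T4=21  T5=29
Waiting = turnaround − burst: T1=7, T2=0, T3=1, T4=9, T5=16
Total waiting = 7 + 0 + 1 + 9 + 16 = 33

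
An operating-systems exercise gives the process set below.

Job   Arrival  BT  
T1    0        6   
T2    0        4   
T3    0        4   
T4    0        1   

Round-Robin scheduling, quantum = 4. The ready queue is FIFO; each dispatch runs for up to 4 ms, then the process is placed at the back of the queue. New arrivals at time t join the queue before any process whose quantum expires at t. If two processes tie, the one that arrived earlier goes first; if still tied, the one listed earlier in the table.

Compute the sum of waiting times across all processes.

33

Timeline: | T1 0-4 | T2 4-8 | T3 8-12 | T4 12-13 | T1 13-15 |
Completion: T1=15  T2=8  T3=12  T4=13
Turnaround (C−A): T1=15  T2=8  T3=12  T4=13
Waiting = turnaround − burst: T1=9, T2=4, T3=8, T4=12
Total waiting = 9 + 4 + 8 + 12 = 33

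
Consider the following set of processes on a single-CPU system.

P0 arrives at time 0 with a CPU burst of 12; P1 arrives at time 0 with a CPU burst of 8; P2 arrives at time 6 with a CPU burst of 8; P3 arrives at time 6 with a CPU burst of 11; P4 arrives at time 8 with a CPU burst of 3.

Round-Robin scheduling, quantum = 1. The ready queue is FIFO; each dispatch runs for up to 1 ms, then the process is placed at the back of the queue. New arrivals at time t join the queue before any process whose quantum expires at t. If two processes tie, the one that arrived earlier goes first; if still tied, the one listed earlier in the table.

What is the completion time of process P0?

Schedule: | P0 0-1 | P1 1-2 | P0 2-3 | P1 3-4 | P0 4-5 | P1 5-6 | P0 6-7 | P2 7-8 | P3 8-9 | P1 9-10 | P0 10-11 | P4 11-12 | P2 12-13 | P3 13-14 | P1 14-15 | P0 15-16 | P4 16-17 | P2 17-18 | P3 18-19 | P1 19-20 | P0 20-21 | P4 21-22 | P2 22-23 | P3 23-24 | P1 24-25 | P0 25-26 | P2 26-27 | P3 27-28 | P1 28-29 | P0 29-30 | P2 30-31 | P3 31-32 | P0 32-33 | P2 33-34 | P3 34-35 | P0 35-36 | P2 36-37 | P3 37-38 | P0 38-39 | P3 39-42 |
Completion: P0=39  P1=29  P2=37  P3=42  P4=22

39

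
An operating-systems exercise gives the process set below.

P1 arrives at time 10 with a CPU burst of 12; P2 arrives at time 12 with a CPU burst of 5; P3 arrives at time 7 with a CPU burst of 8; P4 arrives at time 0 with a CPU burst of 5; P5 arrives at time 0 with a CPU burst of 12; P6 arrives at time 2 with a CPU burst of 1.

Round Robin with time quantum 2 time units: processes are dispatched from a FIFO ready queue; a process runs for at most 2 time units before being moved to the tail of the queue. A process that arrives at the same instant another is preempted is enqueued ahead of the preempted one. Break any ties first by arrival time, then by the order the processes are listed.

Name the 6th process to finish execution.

P1

Timeline: | P4 0-2 | P5 2-4 | P6 4-5 | P4 5-7 | P5 7-9 | P3 9-11 | P4 11-12 | P5 12-14 | P1 14-16 | P3 16-18 | P2 18-20 | P5 20-22 | P1 22-24 | P3 24-26 | P2 26-28 | P5 28-30 | P1 30-32 | P3 32-34 | P2 34-35 | P5 35-37 | P1 37-43 |
Completion: P1=43  P2=35  P3=34  P4=12  P5=37  P6=5
Turnaround (C−A): P1=33  P2=23  P3=27  P4=12  P5=37  P6=3
Finish order: P6 → P4 → P3 → P2 → P5 → P1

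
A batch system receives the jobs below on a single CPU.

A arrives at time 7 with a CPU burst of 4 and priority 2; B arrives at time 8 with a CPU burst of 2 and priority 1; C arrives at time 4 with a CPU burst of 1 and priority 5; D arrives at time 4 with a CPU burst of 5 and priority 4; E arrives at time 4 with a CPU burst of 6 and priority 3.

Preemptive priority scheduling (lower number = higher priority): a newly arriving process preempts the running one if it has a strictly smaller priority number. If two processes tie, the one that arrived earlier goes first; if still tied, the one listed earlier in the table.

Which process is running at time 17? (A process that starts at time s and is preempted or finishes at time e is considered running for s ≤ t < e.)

D

Timeline: | idle 0-4 | E 4-7 | A 7-8 | B 8-10 | A 10-13 | E 13-16 | D 16-21 | C 21-22 |
Completion: A=13  B=10  C=22  D=21  E=16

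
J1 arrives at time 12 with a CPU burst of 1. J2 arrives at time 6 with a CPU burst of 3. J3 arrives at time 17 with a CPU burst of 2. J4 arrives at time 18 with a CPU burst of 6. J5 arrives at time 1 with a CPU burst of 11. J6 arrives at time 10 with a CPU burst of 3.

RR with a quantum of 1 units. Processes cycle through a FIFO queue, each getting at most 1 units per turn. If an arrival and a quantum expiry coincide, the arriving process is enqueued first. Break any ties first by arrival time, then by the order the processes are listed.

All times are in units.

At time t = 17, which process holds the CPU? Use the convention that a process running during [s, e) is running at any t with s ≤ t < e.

J5

Timeline: | idle 0-1 | J5 1-6 | J2 6-7 | J5 7-8 | J2 8-9 | J5 9-10 | J2 10-11 | J6 11-12 | J5 12-13 | J1 13-14 | J6 14-15 | J5 15-16 | J6 16-17 | J5 17-18 | J3 18-19 | J4 19-20 | J5 20-21 | J3 21-22 | J4 22-27 |
Completion: J1=14  J2=11  J3=22  J4=27  J5=21  J6=17
Turnaround (C−A): J1=2  J2=5  J3=5  J4=9  J5=20  J6=7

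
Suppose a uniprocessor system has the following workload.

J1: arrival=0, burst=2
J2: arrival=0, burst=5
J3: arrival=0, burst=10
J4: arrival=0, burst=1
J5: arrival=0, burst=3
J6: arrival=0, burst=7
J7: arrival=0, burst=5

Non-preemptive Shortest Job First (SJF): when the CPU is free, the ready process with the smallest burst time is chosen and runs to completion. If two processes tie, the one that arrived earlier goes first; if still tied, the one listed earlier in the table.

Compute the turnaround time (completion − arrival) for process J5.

Schedule: | J4 0-1 | J1 1-3 | J5 3-6 | J2 6-11 | J7 11-16 | J6 16-23 | J3 23-33 |
Completion: J1=3  J2=11  J3=33  J4=1  J5=6  J6=23  J7=16
Turnaround (C−A): J1=3  J2=11  J3=33  J4=1  J5=6  J6=23  J7=16
Turnaround(J5) = completion − arrival = 6 − 0 = 6

6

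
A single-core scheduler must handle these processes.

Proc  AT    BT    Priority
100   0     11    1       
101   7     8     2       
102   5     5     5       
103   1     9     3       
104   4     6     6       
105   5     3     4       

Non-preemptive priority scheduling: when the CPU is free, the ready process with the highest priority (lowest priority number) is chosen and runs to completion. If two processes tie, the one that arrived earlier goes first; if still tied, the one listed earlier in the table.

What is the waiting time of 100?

Timeline: | 100 0-11 | 101 11-19 | 103 19-28 | 105 28-31 | 102 31-36 | 104 36-42 |
Completion: 100=11  101=19  102=36  103=28  104=42  105=31
Turnaround (C−A): 100=11  101=12  102=31  103=27  104=38  105=26
Waiting(100) = turnaround − burst = 11 − 11 = 0

0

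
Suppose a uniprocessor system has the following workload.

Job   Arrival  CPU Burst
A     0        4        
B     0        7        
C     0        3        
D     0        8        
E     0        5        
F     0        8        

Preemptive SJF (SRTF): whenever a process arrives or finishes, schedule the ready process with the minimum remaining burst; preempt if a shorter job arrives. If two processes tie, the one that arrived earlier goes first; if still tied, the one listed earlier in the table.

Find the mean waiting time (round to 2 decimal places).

Schedule: | C 0-3 | A 3-7 | E 7-12 | B 12-19 | D 19-27 | F 27-35 |
Completion: A=7  B=19  C=3  D=27  E=12  F=35
Turnaround (C−A): A=7  B=19  C=3  D=27  E=12  F=35
Waiting times: A=3, B=12, C=0, D=19, E=7, F=27
Average waiting = (3+12+0+19+7+27) / 6 = 68/6 = 11.33

11.33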